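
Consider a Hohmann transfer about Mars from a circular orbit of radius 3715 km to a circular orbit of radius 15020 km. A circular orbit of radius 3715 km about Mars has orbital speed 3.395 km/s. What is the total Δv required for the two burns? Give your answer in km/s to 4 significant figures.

Δv = 1.529 km/s

From the circular-orbit relation v² = μ/r at r = 3715 km: μ = v²r = (3.395)² × 3715 = 42819.2 km³/s².
Transfer-ellipse semi-major axis a_t = (r₁ + r₂)/2 = (3715 + 15020)/2 = 9367.5 km.
At r₁ the circular-orbit speed is v₁ = √(μ/r₁) = 3.395 km/s.
On the transfer ellipse at r₁, v² = μ(2/r − 1/a) gives v_p = √[μ(2/r₁ − 1/a_t)] = 4.299 km/s.
First burn Δv₁ = |v_p − v₁| = 0.9040 km/s.
At r₂, v₂ = √(μ/r₂) = 1.6884 km/s.
Transfer-orbit speed at r₂: v_a = √[μ(2/r₂ − 1/a_t)] = 1.0633 km/s.
Second burn Δv₂ = |v₂ − v_a| = 0.6251 km/s.
Δv = Δv₁ + Δv₂ = 0.9040 + 0.6251 = 1.529 km/s.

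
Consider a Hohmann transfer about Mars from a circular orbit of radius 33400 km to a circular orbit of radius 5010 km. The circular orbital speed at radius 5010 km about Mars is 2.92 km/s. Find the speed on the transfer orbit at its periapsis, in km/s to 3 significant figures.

v = 3.85 km/s

From the circular-orbit relation v² = μ/r at r = 5010 km: μ = v²r = (2.92)² × 5010 = 42717.3 km³/s².
The Hohmann ellipse has a_t = (r₁ + r₂)/2 = 19205 km.
The periapsis of the transfer ellipse is at r = 5010 km.
Applying v² = μ(2/r − 1/a_t): v = 3.851 km/s.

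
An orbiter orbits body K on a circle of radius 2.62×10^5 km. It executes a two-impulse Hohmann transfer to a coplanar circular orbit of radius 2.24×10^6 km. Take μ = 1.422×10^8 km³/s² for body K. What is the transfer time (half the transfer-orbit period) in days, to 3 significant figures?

t = 4.27 days

Semi-major axis of the transfer orbit: a_t = (2.620×10^5 + 2.240×10^6)/2 = 1.251×10^6 km.
Transfer time t = π√(a_t³/μ) = π√((1.251×10^6)³ / 1.422×10^8) = 3.686×10^5 s.
Converting: 3.686×10^5 s ÷ 86400 s/day = 4.27 days.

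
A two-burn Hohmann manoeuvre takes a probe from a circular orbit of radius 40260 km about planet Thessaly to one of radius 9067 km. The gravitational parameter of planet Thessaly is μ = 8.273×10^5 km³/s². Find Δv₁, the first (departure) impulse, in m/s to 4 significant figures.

Δv₁ = 1785 m/s

Semi-major axis of the transfer orbit: a_t = (40260 + 9067)/2 = 24663.5 km.
Circular speed at r = 40260 km: v_c = √(μ/r) = 4.5331 km/s.
Transfer-orbit speed at the same r (vis-viva, a = a_t): v_t = √[μ(2/r − 1/a_t)] = 2.7485 km/s.
Δv₁ = |v_t − v_c| = |2.7485 − 4.5331| = 1.785 km/s.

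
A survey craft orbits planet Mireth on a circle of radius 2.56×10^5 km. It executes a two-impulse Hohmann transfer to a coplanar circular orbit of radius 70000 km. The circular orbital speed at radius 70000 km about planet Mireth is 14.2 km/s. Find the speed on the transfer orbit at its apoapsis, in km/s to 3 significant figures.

v = 4.87 km/s

From the circular-orbit relation v² = μ/r at r = 70000 km: μ = v²r = (14.2)² × 70000 = 1.41148×10^7 km³/s².
The Hohmann ellipse has a_t = (r₁ + r₂)/2 = 1.630×10^5 km.
The apoapsis of the transfer ellipse is at r = 2.560×10^5 km.
From the vis-viva equation, v = √[μ(2/r − 1/a_t)] = 4.866 km/s.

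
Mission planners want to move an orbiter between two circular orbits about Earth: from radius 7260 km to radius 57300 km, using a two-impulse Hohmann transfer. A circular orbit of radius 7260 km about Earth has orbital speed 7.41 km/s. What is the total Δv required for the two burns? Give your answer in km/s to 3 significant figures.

Δv = 3.85 km/s

From the circular-orbit relation v² = μ/r at r = 7260 km: μ = v²r = (7.41)² × 7260 = 3.98633×10^5 km³/s².
The Hohmann ellipse has a_t = (r₁ + r₂)/2 = 32280 km.
Circular speed at r₁: v₁ = √(μ/r₁) = √(3.98633×10^5/7260) = 7.4100 km/s.
On the transfer ellipse at r₁, v² = μ(2/r − 1/a) gives v_p = √[μ(2/r₁ − 1/a_t)] = 9.8725 km/s.
First burn Δv₁ = |v_p − v₁| = 2.4625 km/s.
At r₂, v₂ = √(μ/r₂) = 2.6376 km/s.
Transfer-orbit speed at r₂: v_a = √[μ(2/r₂ − 1/a_t)] = 1.2509 km/s.
Second burn Δv₂ = |v₂ − v_a| = 1.3867 km/s.
Total Δv = Δv₁ + Δv₂ = 3.849 km/s.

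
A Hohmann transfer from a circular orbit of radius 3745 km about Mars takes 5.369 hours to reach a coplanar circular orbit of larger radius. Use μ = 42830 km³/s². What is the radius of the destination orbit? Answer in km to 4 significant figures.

Transfer time t = 5.369 hours = 19328.4 s, and t = π√(a_t³/μ).
So a_t = (μ t²/π²)^(1/3) = (42830 × (19328.4)² / π²)^(1/3) = 11748 km.
Since a_t = (r₁ + r₂)/2, r₂ = 2a_t − r₁ = 2×11748 − 3745 = 19751 km.

r₂ = 19750 km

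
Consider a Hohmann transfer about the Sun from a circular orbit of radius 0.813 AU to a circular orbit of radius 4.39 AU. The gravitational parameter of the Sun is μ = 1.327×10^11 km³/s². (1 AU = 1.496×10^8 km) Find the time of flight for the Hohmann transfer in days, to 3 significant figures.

In km: r₁ = 0.813 × 1.496×10^8 = 1.216248×10^8 km; r₂ = 4.39 × 1.496×10^8 = 6.56744×10^8 km.
The Hohmann ellipse has a_t = (r₁ + r₂)/2 = 3.891844×10^8 km.
Half the transfer-orbit period gives t = π√(a_t³/μ) = 6.621×10^7 s.
Converting: 6.621×10^7 s ÷ 86400 s/day = 766 days.

t = 766 days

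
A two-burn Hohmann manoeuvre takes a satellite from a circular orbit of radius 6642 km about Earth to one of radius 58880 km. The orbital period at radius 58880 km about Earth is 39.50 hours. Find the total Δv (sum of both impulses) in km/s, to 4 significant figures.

Δv = 4.069 km/s

From Kepler's third law T² = 4π²r³/μ at r = 58880 km, T = 39.50 hours = 39.50 × 3600 s = 1.422×10^5 s: μ = 4π²r³/T² = 3.98533×10^5 km³/s².
Semi-major axis of the transfer orbit: a_t = (6642 + 58880)/2 = 32761 km.
At r₁ the circular-orbit speed is v₁ = √(μ/r₁) = 7.74609 km/s.
On the transfer ellipse at r₁, v² = μ(2/r − 1/a) gives v_p = √[μ(2/r₁ − 1/a_t)] = 10.3846 km/s.
First burn Δv₁ = |v_p − v₁| = 2.6385 km/s.
Circular speed at r₂: v₂ = √(μ/r₂) = 2.6016 km/s.
Transfer-orbit speed at r₂: v_a = √[μ(2/r₂ − 1/a_t)] = 1.1714 km/s.
Second burn Δv₂ = |v₂ − v_a| = 1.4302 km/s.
Δv = Δv₁ + Δv₂ = 2.6385 + 1.4302 = 4.069 km/s.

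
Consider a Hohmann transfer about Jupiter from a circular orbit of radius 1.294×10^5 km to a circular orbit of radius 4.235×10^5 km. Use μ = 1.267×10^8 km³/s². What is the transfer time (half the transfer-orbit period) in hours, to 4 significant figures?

Semi-major axis of the transfer orbit: a_t = (1.294×10^5 + 4.235×10^5)/2 = 2.7645×10^5 km.
Half the transfer-orbit period gives t = π√(a_t³/μ) = 40570 s.
Converting: 40570 s ÷ 3600 s/hour = 11.27 hours.

t = 11.27 hours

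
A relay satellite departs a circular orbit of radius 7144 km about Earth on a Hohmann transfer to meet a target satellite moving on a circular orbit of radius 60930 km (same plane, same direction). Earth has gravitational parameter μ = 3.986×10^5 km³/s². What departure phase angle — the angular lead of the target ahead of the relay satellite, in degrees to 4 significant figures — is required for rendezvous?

φ = 104.8°

The Hohmann ellipse has a_t = (r₁ + r₂)/2 = 34037 km.
Transfer time t = π√(a_t³/μ) = 31247 s.
Target angular speed ω₂ = √(μ/r₂³) = 4.1978×10^-5 rad/s.
Angle swept by the target during transfer: ω₂·t = 1.31169 rad = 75.154°.
Arrival is 180° from departure on the ellipse, so φ = 180° − 75.154° = 104.8°.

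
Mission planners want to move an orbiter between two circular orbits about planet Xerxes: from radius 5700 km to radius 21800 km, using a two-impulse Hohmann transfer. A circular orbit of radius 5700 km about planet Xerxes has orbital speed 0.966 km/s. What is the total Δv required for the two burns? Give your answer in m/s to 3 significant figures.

Δv = 426 m/s

From the circular-orbit relation v² = μ/r at r = 5700 km: μ = v²r = (0.966)² × 5700 = 5318.99 km³/s².
The Hohmann ellipse has a_t = (r₁ + r₂)/2 = 13750 km.
Circular speed at r₁: v₁ = √(μ/r₁) = √(5318.99/5700) = 0.966000 km/s.
On the transfer ellipse at r₁, vis-viva gives v_p = √[μ(2/r₁ − 1/a_t)] = 1.21634 km/s.
First burn Δv₁ = |v_p − v₁| = 0.25034 km/s.
At r₂, v₂ = √(μ/r₂) = 0.49395 km/s.
Transfer-orbit speed at r₂: v_a = √[μ(2/r₂ − 1/a_t)] = 0.31803 km/s.
Second burn Δv₂ = |v₂ − v_a| = 0.17592 km/s.
Total Δv = Δv₁ + Δv₂ = 0.4263 km/s.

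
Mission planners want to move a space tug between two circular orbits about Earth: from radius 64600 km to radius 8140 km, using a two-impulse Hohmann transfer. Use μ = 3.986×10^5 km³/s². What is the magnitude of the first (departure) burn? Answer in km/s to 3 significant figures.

The Hohmann ellipse has a_t = (r₁ + r₂)/2 = 36370 km.
On the circular orbit at r = 64600 km, v_c = √(μ/r) = 2.484 km/s.
Transfer-orbit speed at the same r (vis-viva, a = a_t): v_t = √[μ(2/r − 1/a_t)] = 1.175 km/s.
Δv₁ = |v_t − v_c| = |1.175 − 2.484| = 1.309 km/s.

Δv₁ = 1.31 km/s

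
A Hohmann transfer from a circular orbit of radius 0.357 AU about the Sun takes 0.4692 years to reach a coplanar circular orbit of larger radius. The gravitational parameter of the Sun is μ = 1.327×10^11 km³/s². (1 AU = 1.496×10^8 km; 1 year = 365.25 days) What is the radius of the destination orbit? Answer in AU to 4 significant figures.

In km: r₁ = 0.357 × 1.496×10^8 = 5.34072×10^7 km.
Transfer time t = 0.4692 years × 365.25 × 86400 s = 1.480682592×10^7 s, and t = π√(a_t³/μ).
So a_t = (μ t²/π²)^(1/3) = (1.327×10^11 × (1.480682592×10^7)² / π²)^(1/3) = 1.4338×10^8 km.
Since a_t = (r₁ + r₂)/2, r₂ = 2a_t − r₁ = 2×1.4338×10^8 − 5.34072×10^7 = 2.333528×10^8 km.
In AU: r₂ = 2.333528×10^8 / 1.496×10^8 = 1.560 AU.

r₂ = 1.560 AU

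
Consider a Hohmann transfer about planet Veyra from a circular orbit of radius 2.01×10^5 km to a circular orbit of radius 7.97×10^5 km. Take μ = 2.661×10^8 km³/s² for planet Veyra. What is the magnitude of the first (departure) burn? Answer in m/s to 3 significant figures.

Semi-major axis of the transfer orbit: a_t = (2.010×10^5 + 7.970×10^5)/2 = 4.990×10^5 km.
On the circular orbit at r = 2.010×10^5 km, v_c = √(μ/r) = 36.3852 km/s.
Transfer-orbit speed at the same r (vis-viva, a = a_t): v_t = √[μ(2/r − 1/a_t)] = 45.9836 km/s.
Δv₁ = |v_t − v_c| = |45.9836 − 36.3852| = 9.598 km/s.

Δv₁ = 9600 m/s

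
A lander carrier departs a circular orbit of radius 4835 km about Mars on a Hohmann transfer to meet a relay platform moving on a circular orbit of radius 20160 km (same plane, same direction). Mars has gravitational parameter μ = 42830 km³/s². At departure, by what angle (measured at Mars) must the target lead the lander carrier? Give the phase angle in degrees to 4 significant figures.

φ = 92.14°

Semi-major axis of the transfer orbit: a_t = (4835 + 20160)/2 = 12497.5 km.
Transfer time t = π√(a_t³/μ) = 21209 s.
Target angular speed ω₂ = √(μ/r₂³) = 7.2300×10^-5 rad/s.
Angle swept by the target during transfer: ω₂·t = 1.5334 rad = 87.86°.
Arrival is 180° from departure on the ellipse, so φ = 180° − 87.86° = 92.14°.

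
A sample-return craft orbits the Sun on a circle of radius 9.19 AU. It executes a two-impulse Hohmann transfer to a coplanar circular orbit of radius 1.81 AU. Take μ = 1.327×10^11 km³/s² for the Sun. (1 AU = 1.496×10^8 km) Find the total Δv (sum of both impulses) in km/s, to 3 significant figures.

Δv = 10.7 km/s

In km: r₁ = 9.19 × 1.496×10^8 = 1.374824×10^9 km; r₂ = 1.81 × 1.496×10^8 = 2.70776×10^8 km.
Transfer-ellipse semi-major axis a_t = (r₁ + r₂)/2 = (1.374824×10^9 + 2.70776×10^8)/2 = 8.228×10^8 km.
Circular speed at r₁: v₁ = √(μ/r₁) = √(1.327×10^11/1.374824×10^9) = 9.825 km/s.
On the transfer ellipse at r₁, v² = μ(2/r − 1/a) gives v_a = √[μ(2/r₁ − 1/a_t)] = 5.636 km/s.
First burn Δv₁ = |v_a − v₁| = 4.189 km/s.
Circular speed at r₂: v₂ = √(μ/r₂) = 22.138 km/s.
Transfer-orbit speed at r₂: v_p = √[μ(2/r₂ − 1/a_t)] = 28.616 km/s.
Second burn Δv₂ = |v₂ − v_p| = 6.478 km/s.
Total Δv = Δv₁ + Δv₂ = 10.67 km/s.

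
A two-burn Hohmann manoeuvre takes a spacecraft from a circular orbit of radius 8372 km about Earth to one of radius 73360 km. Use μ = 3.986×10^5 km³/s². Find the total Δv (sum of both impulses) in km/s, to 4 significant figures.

Transfer-ellipse semi-major axis a_t = (r₁ + r₂)/2 = (8372 + 73360)/2 = 40866 km.
At r₁ the circular-orbit speed is v₁ = √(μ/r₁) = 6.900 km/s.
Transfer-orbit speed at r₁ (vis-viva): v_p = √[μ(2/r₁ − 1/a_t)] = 9.245 km/s.
First burn Δv₁ = |v_p − v₁| = 2.345 km/s.
At r₂, v₂ = √(μ/r₂) = 2.331 km/s.
Transfer-orbit speed at r₂: v_a = √[μ(2/r₂ − 1/a_t)] = 1.055 km/s.
Second burn Δv₂ = |v₂ − v_a| = 1.276 km/s.
Δv = Δv₁ + Δv₂ = 2.345 + 1.276 = 3.621 km/s.

Δv = 3.621 km/s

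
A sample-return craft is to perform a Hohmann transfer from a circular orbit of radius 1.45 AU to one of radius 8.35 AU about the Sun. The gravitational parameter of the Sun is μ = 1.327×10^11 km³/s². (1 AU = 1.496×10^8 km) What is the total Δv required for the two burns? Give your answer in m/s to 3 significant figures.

Δv = 12300 m/s

In km: r₁ = 1.45 × 1.496×10^8 = 2.1692×10^8 km; r₂ = 8.35 × 1.496×10^8 = 1.24916×10^9 km.
Semi-major axis of the transfer orbit: a_t = (2.1692×10^8 + 1.24916×10^9)/2 = 7.3304×10^8 km.
At r₁ the circular-orbit speed is v₁ = √(μ/r₁) = 24.7335 km/s.
On the transfer ellipse at r₁, vis-viva equation gives v_p = √[μ(2/r₁ − 1/a_t)] = 32.2872 km/s.
First burn Δv₁ = |v_p − v₁| = 7.554 km/s.
Circular speed at r₂: v₂ = √(μ/r₂) = 10.307 km/s.
Transfer-orbit speed at r₂: v_a = √[μ(2/r₂ − 1/a_t)] = 5.6068 km/s.
Second burn Δv₂ = |v₂ − v_a| = 4.700 km/s.
Total Δv = Δv₁ + Δv₂ = 12.25 km/s.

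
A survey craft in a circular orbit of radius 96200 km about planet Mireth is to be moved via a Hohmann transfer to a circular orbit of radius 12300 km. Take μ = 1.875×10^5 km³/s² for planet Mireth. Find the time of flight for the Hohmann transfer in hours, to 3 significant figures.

t = 25.5 hours

Semi-major axis of the transfer orbit: a_t = (96200 + 12300)/2 = 54250 km.
Transfer time t = π√(a_t³/μ) = π√((54250)³ / 1.875×10^5) = 91670 s.
Converting: 91670 s ÷ 3600 s/hour = 25.5 hours.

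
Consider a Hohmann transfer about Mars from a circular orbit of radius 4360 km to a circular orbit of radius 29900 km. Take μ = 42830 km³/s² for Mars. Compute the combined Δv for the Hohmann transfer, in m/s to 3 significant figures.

Δv = 1600 m/s

Transfer-ellipse semi-major axis a_t = (r₁ + r₂)/2 = (4360 + 29900)/2 = 17130 km.
Circular speed at r₁: v₁ = √(μ/r₁) = √(42830/4360) = 3.134 km/s.
Transfer-orbit speed at r₁ (v² = μ(2/r − 1/a)): v_p = √[μ(2/r₁ − 1/a_t)] = 4.141 km/s.
First burn Δv₁ = |v_p − v₁| = 1.007 km/s.
At r₂, v₂ = √(μ/r₂) = 1.1968 km/s.
Transfer-orbit speed at r₂: v_a = √[μ(2/r₂ − 1/a_t)] = 0.60381 km/s.
Second burn Δv₂ = |v₂ − v_a| = 0.5930 km/s.
Δv = Δv₁ + Δv₂ = 1.007 + 0.5930 = 1.600 km/s.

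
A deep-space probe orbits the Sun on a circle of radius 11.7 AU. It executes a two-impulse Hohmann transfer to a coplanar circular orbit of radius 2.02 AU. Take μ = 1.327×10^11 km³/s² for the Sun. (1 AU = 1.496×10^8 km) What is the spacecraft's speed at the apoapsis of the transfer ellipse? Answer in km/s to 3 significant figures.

v = 4.72 km/s

In km: r₁ = 11.7 × 1.496×10^8 = 1.75032×10^9 km; r₂ = 2.02 × 1.496×10^8 = 3.02192×10^8 km.
The Hohmann ellipse has a_t = (r₁ + r₂)/2 = 1.026256×10^9 km.
The apoapsis of the transfer ellipse is at r = 1.75032×10^9 km.
Applying v² = μ(2/r − 1/a_t): v = 4.725 km/s.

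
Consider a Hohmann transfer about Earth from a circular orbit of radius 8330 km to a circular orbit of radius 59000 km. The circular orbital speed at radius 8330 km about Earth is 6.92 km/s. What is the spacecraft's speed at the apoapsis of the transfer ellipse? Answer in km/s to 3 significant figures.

From the circular-orbit relation v² = μ/r at r = 8330 km: μ = v²r = (6.92)² × 8330 = 3.98894×10^5 km³/s².
Transfer-ellipse semi-major axis a_t = (r₁ + r₂)/2 = (8330 + 59000)/2 = 33665 km.
At apoapsis, r = 59000 km.
Applying v² = μ(2/r − 1/a_t): v = 1.293 km/s.

v = 1.29 km/s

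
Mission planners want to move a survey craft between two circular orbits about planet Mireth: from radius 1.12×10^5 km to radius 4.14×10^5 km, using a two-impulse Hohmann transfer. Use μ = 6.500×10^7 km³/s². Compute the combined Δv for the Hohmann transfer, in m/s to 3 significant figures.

Δv = 10500 m/s

Semi-major axis of the transfer orbit: a_t = (1.120×10^5 + 4.140×10^5)/2 = 2.630×10^5 km.
At r₁ the circular-orbit speed is v₁ = √(μ/r₁) = 24.0906 km/s.
Transfer-orbit speed at r₁ (vis-viva): v_p = √[μ(2/r₁ − 1/a_t)] = 30.2253 km/s.
First burn Δv₁ = |v_p − v₁| = 6.135 km/s.
At r₂, v₂ = √(μ/r₂) = 12.53 km/s.
Transfer-orbit speed at r₂: v_a = √[μ(2/r₂ − 1/a_t)] = 8.177 km/s.
Second burn Δv₂ = |v₂ − v_a| = 4.353 km/s.
Δv = Δv₁ + Δv₂ = 6.135 + 4.353 = 10.49 km/s.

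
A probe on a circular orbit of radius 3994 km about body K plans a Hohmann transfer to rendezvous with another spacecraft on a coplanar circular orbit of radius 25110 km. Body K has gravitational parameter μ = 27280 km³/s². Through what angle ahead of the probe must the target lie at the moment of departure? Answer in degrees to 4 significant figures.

Transfer-ellipse semi-major axis a_t = (r₁ + r₂)/2 = (3994 + 25110)/2 = 14552 km.
Transfer time t = π√(a_t³/μ) = 33390 s.
Target angular speed ω₂ = √(μ/r₂³) = 4.151×10^-5 rad/s.
Angle swept by the target during transfer: ω₂·t = 1.386 rad = 79.41°.
The probe traverses 180° on the transfer ellipse, so the target must lead by 180° − 79.41° = 100.6°.

φ = 100.6°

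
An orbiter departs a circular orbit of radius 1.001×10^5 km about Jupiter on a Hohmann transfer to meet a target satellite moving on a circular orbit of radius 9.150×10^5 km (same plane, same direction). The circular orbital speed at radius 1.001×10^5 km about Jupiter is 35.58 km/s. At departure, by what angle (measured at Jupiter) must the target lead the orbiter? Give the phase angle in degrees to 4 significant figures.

φ = 105.6°

From the circular-orbit relation v² = μ/r at r = 1.001×10^5 km: μ = v²r = (35.58)² × 1.001×10^5 = 1.26720×10^8 km³/s².
Semi-major axis of the transfer orbit: a_t = (1.001×10^5 + 9.150×10^5)/2 = 5.0755×10^5 km.
The half-period of the transfer ellipse is t = π√(a_t³/μ) = 1.00913×10^5 s.
Target angular speed ω₂ = √(μ/r₂³) = 1.28615×10^-5 rad/s.
Angle swept by the target during transfer: ω₂·t = 1.2979 rad = 74.36°.
Arrival is 180° from departure on the ellipse, so φ = 180° − 74.36° = 105.6°.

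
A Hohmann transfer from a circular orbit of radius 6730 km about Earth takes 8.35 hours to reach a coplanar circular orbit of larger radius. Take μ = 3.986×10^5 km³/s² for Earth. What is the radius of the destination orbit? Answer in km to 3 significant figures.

Transfer time t = 8.35 hours = 30060 s, and t = π√(a_t³/μ).
So a_t = (μ t²/π²)^(1/3) = (3.986×10^5 × (30060)² / π²)^(1/3) = 33169 km.
Since a_t = (r₁ + r₂)/2, r₂ = 2a_t − r₁ = 2×33169 − 6730 = 59608 km.

r₂ = 59600 km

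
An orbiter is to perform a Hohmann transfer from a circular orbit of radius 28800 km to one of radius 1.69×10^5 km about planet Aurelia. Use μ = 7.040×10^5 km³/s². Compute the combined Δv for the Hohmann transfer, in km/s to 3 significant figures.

Δv = 2.46 km/s

The Hohmann ellipse has a_t = (r₁ + r₂)/2 = 98900 km.
Circular speed at r₁: v₁ = √(μ/r₁) = √(7.040×10^5/28800) = 4.9441323 km/s.
On the transfer ellipse at r₁, vis-viva equation gives v_p = √[μ(2/r₁ − 1/a_t)] = 6.4630169 km/s.
First burn Δv₁ = |v_p − v₁| = 1.51888 km/s.
Circular speed at r₂: v₂ = √(μ/r₂) = 2.04100 km/s.
Transfer-orbit speed at r₂: v_a = √[μ(2/r₂ − 1/a_t)] = 1.10139 km/s.
Second burn Δv₂ = |v₂ − v_a| = 0.939610 km/s.
Δv = Δv₁ + Δv₂ = 1.51888 + 0.939610 = 2.458 km/s.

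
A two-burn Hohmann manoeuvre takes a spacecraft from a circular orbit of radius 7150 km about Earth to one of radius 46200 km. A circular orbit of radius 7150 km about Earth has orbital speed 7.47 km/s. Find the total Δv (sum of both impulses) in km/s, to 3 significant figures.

From the circular-orbit relation v² = μ/r at r = 7150 km: μ = v²r = (7.47)² × 7150 = 3.98976×10^5 km³/s².
Semi-major axis of the transfer orbit: a_t = (7150 + 46200)/2 = 26675 km.
Circular speed at r₁: v₁ = √(μ/r₁) = √(3.98976×10^5/7150) = 7.470 km/s.
Transfer-orbit speed at r₁ (v² = μ(2/r − 1/a)): v_p = √[μ(2/r₁ − 1/a_t)] = 9.831 km/s.
First burn Δv₁ = |v_p − v₁| = 2.361 km/s.
Circular speed at r₂: v₂ = √(μ/r₂) = 2.9387 km/s.
Transfer-orbit speed at r₂: v_a = √[μ(2/r₂ − 1/a_t)] = 1.5214 km/s.
Second burn Δv₂ = |v₂ − v_a| = 1.417 km/s.
Δv = Δv₁ + Δv₂ = 2.361 + 1.417 = 3.778 km/s.

Δv = 3.78 km/s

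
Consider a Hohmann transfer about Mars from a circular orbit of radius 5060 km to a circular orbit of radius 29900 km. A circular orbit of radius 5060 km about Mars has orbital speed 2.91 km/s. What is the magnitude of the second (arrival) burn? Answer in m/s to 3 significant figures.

From the circular-orbit relation v² = μ/r at r = 5060 km: μ = v²r = (2.91)² × 5060 = 42848.6 km³/s².
Semi-major axis of the transfer orbit: a_t = (5060 + 29900)/2 = 17480 km.
Circular speed at r = 29900 km: v_c = √(μ/r) = 1.1971 km/s.
Vis-viva on the transfer ellipse at r = 29900 km gives v_t = √[μ(2/r − 1/a_t)] = 0.64408 km/s.
Δv₂ = |v_t − v_c| = |0.64408 − 1.1971| = 0.5530 km/s.

Δv₂ = 553 m/s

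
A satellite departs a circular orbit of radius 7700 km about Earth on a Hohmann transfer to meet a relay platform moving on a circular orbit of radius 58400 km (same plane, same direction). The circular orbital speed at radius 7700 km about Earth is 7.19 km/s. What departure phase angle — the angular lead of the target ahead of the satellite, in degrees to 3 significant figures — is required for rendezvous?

From the circular-orbit relation v² = μ/r at r = 7700 km: μ = v²r = (7.19)² × 7700 = 3.98060×10^5 km³/s².
Semi-major axis of the transfer orbit: a_t = (7700 + 58400)/2 = 33050 km.
The half-period of the transfer ellipse is t = π√(a_t³/μ) = 29918 s.
The target's mean motion on its circular orbit is ω₂ = √(μ/r₂³) = 4.4705×10^-5 rad/s.
Angle swept by the target during transfer: ω₂·t = 1.3375 rad = 76.63°.
The satellite traverses 180° on the transfer ellipse, so the target must lead by 180° − 76.63° = 103°.

φ = 103°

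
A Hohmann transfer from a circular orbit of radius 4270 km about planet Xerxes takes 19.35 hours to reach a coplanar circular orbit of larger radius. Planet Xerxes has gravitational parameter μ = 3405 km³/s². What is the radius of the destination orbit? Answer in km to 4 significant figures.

r₂ = 19480 km

Transfer time t = 19.35 hours = 69660 s, and t = π√(a_t³/μ).
So a_t = (μ t²/π²)^(1/3) = (3405 × (69660)² / π²)^(1/3) = 11874 km.
Since a_t = (r₁ + r₂)/2, r₂ = 2a_t − r₁ = 2×11874 − 4270 = 19478 km.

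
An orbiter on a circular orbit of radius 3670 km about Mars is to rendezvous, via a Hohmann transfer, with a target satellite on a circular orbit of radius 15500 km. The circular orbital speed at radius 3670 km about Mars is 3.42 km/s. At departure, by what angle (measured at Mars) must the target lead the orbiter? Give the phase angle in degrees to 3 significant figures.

From the circular-orbit relation v² = μ/r at r = 3670 km: μ = v²r = (3.42)² × 3670 = 42925.8 km³/s².
The Hohmann ellipse has a_t = (r₁ + r₂)/2 = 9585 km.
The half-period of the transfer ellipse is t = π√(a_t³/μ) = 14229.1 s.
The target's mean motion on its circular orbit is ω₂ = √(μ/r₂³) = 1.07365×10^-4 rad/s.
Angle swept by the target during transfer: ω₂·t = 1.5277 rad = 87.53°.
Arrival is 180° from departure on the ellipse, so φ = 180° − 87.53° = 92.5°.

φ = 92.5°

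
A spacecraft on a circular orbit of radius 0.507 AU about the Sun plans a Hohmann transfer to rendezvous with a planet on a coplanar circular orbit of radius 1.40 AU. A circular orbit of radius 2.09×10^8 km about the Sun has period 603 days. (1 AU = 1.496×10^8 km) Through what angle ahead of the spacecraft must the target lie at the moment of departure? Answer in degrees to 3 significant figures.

From Kepler's third law T² = 4π²r³/μ at r = 2.09×10^8 km, T = 603 days = 603 × 86400 s = 5.20992×10^7 s: μ = 4π²r³/T² = 1.32781×10^11 km³/s².
In km: r₁ = 0.507 × 1.496×10^8 = 7.58472×10^7 km; r₂ = 1.40 × 1.496×10^8 = 2.0944×10^8 km.
Transfer-ellipse semi-major axis a_t = (r₁ + r₂)/2 = (7.58472×10^7 + 2.0944×10^8)/2 = 1.426436×10^8 km.
The half-period of the transfer ellipse is t = π√(a_t³/μ) = 1.469×10^7 s.
Target angular speed ω₂ = √(μ/r₂³) = 1.202×10^-7 rad/s.
Angle swept by the target during transfer: ω₂·t = 1.766 rad = 101.2°.
The spacecraft traverses 180° on the transfer ellipse, so the target must lead by 180° − 101.2° = 78.8°.

φ = 78.8°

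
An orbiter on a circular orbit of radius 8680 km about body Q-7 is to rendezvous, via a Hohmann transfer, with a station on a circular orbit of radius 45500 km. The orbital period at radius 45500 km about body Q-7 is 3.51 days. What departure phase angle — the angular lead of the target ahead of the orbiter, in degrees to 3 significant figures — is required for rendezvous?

From Kepler's third law T² = 4π²r³/μ at r = 45500 km, T = 3.51 days = 3.51 × 86400 s = 3.03264×10^5 s: μ = 4π²r³/T² = 40434.5 km³/s².
The Hohmann ellipse has a_t = (r₁ + r₂)/2 = 27090 km.
The half-period of the transfer ellipse is t = π√(a_t³/μ) = 69661 s.
Target angular speed ω₂ = √(μ/r₂³) = 2.0719×10^-5 rad/s.
Angle swept by the target during transfer: ω₂·t = 1.4433 rad = 82.69°.
The orbiter traverses 180° on the transfer ellipse, so the target must lead by 180° − 82.69° = 97.3°.

φ = 97.3°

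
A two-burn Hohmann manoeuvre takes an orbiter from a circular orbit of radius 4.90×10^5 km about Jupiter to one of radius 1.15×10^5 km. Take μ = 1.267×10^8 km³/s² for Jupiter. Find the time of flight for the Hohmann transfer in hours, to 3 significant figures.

The Hohmann ellipse has a_t = (r₁ + r₂)/2 = 3.025×10^5 km.
By Kepler's third law the transfer-orbit period is T = 2π√(a_t³/μ), so t = T/2 = 46440 s.
Converting: 46440 s ÷ 3600 s/hour = 12.9 hours.

t = 12.9 hours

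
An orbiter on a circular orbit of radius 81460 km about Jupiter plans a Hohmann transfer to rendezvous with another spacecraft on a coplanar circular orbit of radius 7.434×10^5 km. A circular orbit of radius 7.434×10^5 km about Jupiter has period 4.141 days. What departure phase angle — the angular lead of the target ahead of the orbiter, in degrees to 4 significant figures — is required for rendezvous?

From Kepler's third law T² = 4π²r³/μ at r = 7.434×10^5 km, T = 4.141 days = 4.141 × 86400 s = 3.577824×10^5 s: μ = 4π²r³/T² = 1.26704×10^8 km³/s².
Transfer-ellipse semi-major axis a_t = (r₁ + r₂)/2 = (81460 + 7.434×10^5)/2 = 4.1243×10^5 km.
The half-period of the transfer ellipse is t = π√(a_t³/μ) = 73923 s.
Target angular speed ω₂ = √(μ/r₂³) = 1.7561×10^-5 rad/s.
Angle swept by the target during transfer: ω₂·t = 1.2982 rad = 74.38°.
The orbiter traverses 180° on the transfer ellipse, so the target must lead by 180° − 74.38° = 105.6°.

φ = 105.6°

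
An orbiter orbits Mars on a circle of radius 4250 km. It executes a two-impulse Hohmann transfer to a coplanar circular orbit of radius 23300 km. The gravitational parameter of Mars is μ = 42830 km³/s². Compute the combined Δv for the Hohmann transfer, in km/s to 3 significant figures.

Δv = 1.56 km/s

Transfer-ellipse semi-major axis a_t = (r₁ + r₂)/2 = (4250 + 23300)/2 = 13775 km.
At r₁ the circular-orbit speed is v₁ = √(μ/r₁) = 3.1745 km/s.
On the transfer ellipse at r₁, v² = μ(2/r − 1/a) gives v_p = √[μ(2/r₁ − 1/a_t)] = 4.1287 km/s.
First burn Δv₁ = |v_p − v₁| = 0.9542 km/s.
Circular speed at r₂: v₂ = √(μ/r₂) = 1.3558 km/s.
Transfer-orbit speed at r₂: v_a = √[μ(2/r₂ − 1/a_t)] = 0.75309 km/s.
Second burn Δv₂ = |v₂ − v_a| = 0.6027 km/s.
Δv = Δv₁ + Δv₂ = 0.9542 + 0.6027 = 1.557 km/s.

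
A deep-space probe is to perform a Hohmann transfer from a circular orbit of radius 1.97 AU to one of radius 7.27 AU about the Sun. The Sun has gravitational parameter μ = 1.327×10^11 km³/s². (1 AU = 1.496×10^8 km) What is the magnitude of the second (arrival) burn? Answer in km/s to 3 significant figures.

In km: r₁ = 1.97 × 1.496×10^8 = 2.94712×10^8 km; r₂ = 7.27 × 1.496×10^8 = 1.087592×10^9 km.
Transfer-ellipse semi-major axis a_t = (r₁ + r₂)/2 = (2.94712×10^8 + 1.087592×10^9)/2 = 6.91152×10^8 km.
Circular speed at r = 1.087592×10^9 km: v_c = √(μ/r) = 11.046 km/s.
Transfer-orbit speed at the same r (vis-viva, a = a_t): v_t = √[μ(2/r − 1/a_t)] = 7.2130 km/s.
Δv₂ = |v_t − v_c| = |7.2130 − 11.046| = 3.833 km/s.

Δv₂ = 3.83 km/s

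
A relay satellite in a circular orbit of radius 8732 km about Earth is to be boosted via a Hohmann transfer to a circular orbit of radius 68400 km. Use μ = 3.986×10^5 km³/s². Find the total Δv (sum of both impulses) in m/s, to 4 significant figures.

Δv = 3507 m/s

Semi-major axis of the transfer orbit: a_t = (8732 + 68400)/2 = 38566 km.
At r₁ the circular-orbit speed is v₁ = √(μ/r₁) = 6.7563 km/s.
On the transfer ellipse at r₁, vis-viva gives v_p = √[μ(2/r₁ − 1/a_t)] = 8.9978 km/s.
First burn Δv₁ = |v_p − v₁| = 2.2415 km/s.
At r₂, v₂ = √(μ/r₂) = 2.4140 km/s.
Transfer-orbit speed at r₂: v_a = √[μ(2/r₂ − 1/a_t)] = 1.1487 km/s.
Second burn Δv₂ = |v₂ − v_a| = 1.2653 km/s.
Δv = Δv₁ + Δv₂ = 2.2415 + 1.2653 = 3.507 km/s.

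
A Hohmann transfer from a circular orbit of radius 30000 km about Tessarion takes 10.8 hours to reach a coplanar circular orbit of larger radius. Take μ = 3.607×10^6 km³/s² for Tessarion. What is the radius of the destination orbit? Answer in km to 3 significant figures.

Transfer time t = 10.8 hours = 38880 s, and t = π√(a_t³/μ).
So a_t = (μ t²/π²)^(1/3) = (3.607×10^6 × (38880)² / π²)^(1/3) = 82054 km.
Since a_t = (r₁ + r₂)/2, r₂ = 2a_t − r₁ = 2×82054 − 30000 = 1.34108×10^5 km.

r₂ = 1.34×10^5 km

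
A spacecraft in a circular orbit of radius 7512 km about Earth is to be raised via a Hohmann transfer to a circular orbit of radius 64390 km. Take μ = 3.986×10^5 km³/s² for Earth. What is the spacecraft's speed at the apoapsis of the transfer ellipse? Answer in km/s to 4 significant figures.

v = 1.137 km/s

Semi-major axis of the transfer orbit: a_t = (7512 + 64390)/2 = 35951 km.
The apoapsis of the transfer ellipse is at r = 64390 km.
Applying v² = μ(2/r − 1/a_t): v = 1.137 km/s.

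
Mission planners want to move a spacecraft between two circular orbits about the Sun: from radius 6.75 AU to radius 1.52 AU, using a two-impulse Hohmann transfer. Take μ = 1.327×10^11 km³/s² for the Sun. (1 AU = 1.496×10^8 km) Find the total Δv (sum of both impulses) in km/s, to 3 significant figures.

In km: r₁ = 6.75 × 1.496×10^8 = 1.0098×10^9 km; r₂ = 1.52 × 1.496×10^8 = 2.27392×10^8 km.
Semi-major axis of the transfer orbit: a_t = (1.0098×10^9 + 2.27392×10^8)/2 = 6.18596×10^8 km.
Circular speed at r₁: v₁ = √(μ/r₁) = √(1.327×10^11/1.0098×10^9) = 11.4635 km/s.
Transfer-orbit speed at r₁ (v² = μ(2/r − 1/a)): v_a = √[μ(2/r₁ − 1/a_t)] = 6.95027 km/s.
First burn Δv₁ = |v_a − v₁| = 4.513 km/s.
At r₂, v₂ = √(μ/r₂) = 24.1573 km/s.
Transfer-orbit speed at r₂: v_p = √[μ(2/r₂ − 1/a_t)] = 30.8647 km/s.
Second burn Δv₂ = |v₂ − v_p| = 6.707 km/s.
Total Δv = Δv₁ + Δv₂ = 11.22 km/s.

Δv = 11.2 km/s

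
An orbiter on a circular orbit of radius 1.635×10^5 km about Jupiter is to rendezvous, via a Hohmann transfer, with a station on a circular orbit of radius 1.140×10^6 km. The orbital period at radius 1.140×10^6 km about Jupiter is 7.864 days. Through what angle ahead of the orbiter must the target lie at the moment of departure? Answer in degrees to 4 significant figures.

From Kepler's third law T² = 4π²r³/μ at r = 1.140×10^6 km, T = 7.864 days = 7.864 × 86400 s = 6.794496×10^5 s: μ = 4π²r³/T² = 1.26695×10^8 km³/s².
Transfer-ellipse semi-major axis a_t = (r₁ + r₂)/2 = (1.635×10^5 + 1.140×10^6)/2 = 6.5175×10^5 km.
Transfer time t = π√(a_t³/μ) = 1.469×10^5 s.
Target angular speed ω₂ = √(μ/r₂³) = 9.247×10^-6 rad/s.
Angle swept by the target during transfer: ω₂·t = 1.358 rad = 77.81°.
The orbiter traverses 180° on the transfer ellipse, so the target must lead by 180° − 77.81° = 102.2°.

φ = 102.2°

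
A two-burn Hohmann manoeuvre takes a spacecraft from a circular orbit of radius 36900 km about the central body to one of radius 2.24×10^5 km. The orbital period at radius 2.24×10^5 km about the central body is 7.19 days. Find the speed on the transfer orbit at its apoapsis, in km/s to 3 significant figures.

From Kepler's third law T² = 4π²r³/μ at r = 2.24×10^5 km, T = 7.19 days = 7.19 × 86400 s = 6.21216×10^5 s: μ = 4π²r³/T² = 1.14979×10^6 km³/s².
Semi-major axis of the transfer orbit: a_t = (36900 + 2.240×10^5)/2 = 1.3045×10^5 km.
At apoapsis, r = 2.240×10^5 km.
Applying v² = μ(2/r − 1/a_t): v = 1.205 km/s.

v = 1.20 km/s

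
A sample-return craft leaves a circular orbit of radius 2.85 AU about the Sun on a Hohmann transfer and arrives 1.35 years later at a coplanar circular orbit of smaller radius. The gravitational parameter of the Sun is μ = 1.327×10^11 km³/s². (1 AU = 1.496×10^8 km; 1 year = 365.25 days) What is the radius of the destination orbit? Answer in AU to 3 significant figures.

r₂ = 1.03 AU

In km: r₁ = 2.85 × 1.496×10^8 = 4.2636×10^8 km.
Transfer time t = 1.35 years × 365.25 × 86400 s = 4.260276×10^7 s, and t = π√(a_t³/μ).
So a_t = (μ t²/π²)^(1/3) = (1.327×10^11 × (4.260276×10^7)² / π²)^(1/3) = 2.9006×10^8 km.
Since a_t = (r₁ + r₂)/2, r₂ = 2a_t − r₁ = 2×2.9006×10^8 − 4.2636×10^8 = 1.5376×10^8 km.
In AU: r₂ = 1.5376×10^8 / 1.496×10^8 = 1.03 AU.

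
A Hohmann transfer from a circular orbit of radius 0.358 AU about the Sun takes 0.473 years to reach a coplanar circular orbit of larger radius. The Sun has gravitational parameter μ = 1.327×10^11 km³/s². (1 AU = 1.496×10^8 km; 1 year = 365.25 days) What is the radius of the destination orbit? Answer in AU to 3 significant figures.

r₂ = 1.57 AU

In km: r₁ = 0.358 × 1.496×10^8 = 5.35568×10^7 km.
Transfer time t = 0.473 years × 365.25 × 86400 s = 1.49267448×10^7 s, and t = π√(a_t³/μ).
So a_t = (μ t²/π²)^(1/3) = (1.327×10^11 × (1.49267448×10^7)² / π²)^(1/3) = 1.4416×10^8 km.
Since a_t = (r₁ + r₂)/2, r₂ = 2a_t − r₁ = 2×1.4416×10^8 − 5.35568×10^7 = 2.347632×10^8 km.
In AU: r₂ = 2.347632×10^8 / 1.496×10^8 = 1.57 AU.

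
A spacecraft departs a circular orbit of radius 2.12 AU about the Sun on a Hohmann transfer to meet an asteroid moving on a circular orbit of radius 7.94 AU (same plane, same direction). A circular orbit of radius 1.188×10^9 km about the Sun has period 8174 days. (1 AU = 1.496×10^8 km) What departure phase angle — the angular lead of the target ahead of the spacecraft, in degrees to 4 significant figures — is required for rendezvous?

From Kepler's third law T² = 4π²r³/μ at r = 1.188×10^9 km, T = 8174 days = 8174 × 86400 s = 7.062336×10^8 s: μ = 4π²r³/T² = 1.32713×10^11 km³/s².
In km: r₁ = 2.12 × 1.496×10^8 = 3.17152×10^8 km; r₂ = 7.94 × 1.496×10^8 = 1.187824×10^9 km.
The Hohmann ellipse has a_t = (r₁ + r₂)/2 = 7.52488×10^8 km.
Transfer time t = π√(a_t³/μ) = 1.780×10^8 s.
Target angular speed ω₂ = √(μ/r₂³) = 8.899×10^-9 rad/s.
Angle swept by the target during transfer: ω₂·t = 1.584 rad = 90.76°.
The spacecraft traverses 180° on the transfer ellipse, so the target must lead by 180° − 90.76° = 89.24°.

φ = 89.24°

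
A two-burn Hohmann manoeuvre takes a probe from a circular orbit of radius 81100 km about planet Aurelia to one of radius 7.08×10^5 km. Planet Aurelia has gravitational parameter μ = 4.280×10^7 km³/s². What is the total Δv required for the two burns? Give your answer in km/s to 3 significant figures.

Transfer-ellipse semi-major axis a_t = (r₁ + r₂)/2 = (81100 + 7.080×10^5)/2 = 3.9455×10^5 km.
Circular speed at r₁: v₁ = √(μ/r₁) = √(4.280×10^7/81100) = 22.973 km/s.
On the transfer ellipse at r₁, vis-viva gives v_p = √[μ(2/r₁ − 1/a_t)] = 30.774 km/s.
First burn Δv₁ = |v_p − v₁| = 7.801 km/s.
At r₂, v₂ = √(μ/r₂) = 7.775 km/s.
Transfer-orbit speed at r₂: v_a = √[μ(2/r₂ − 1/a_t)] = 3.525 km/s.
Second burn Δv₂ = |v₂ − v_a| = 4.250 km/s.
Total Δv = Δv₁ + Δv₂ = 12.05 km/s.

Δv = 12.1 km/s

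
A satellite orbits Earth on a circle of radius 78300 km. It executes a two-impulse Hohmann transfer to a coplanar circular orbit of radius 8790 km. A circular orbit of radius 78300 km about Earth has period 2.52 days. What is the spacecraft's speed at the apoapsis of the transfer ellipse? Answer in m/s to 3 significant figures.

From Kepler's third law T² = 4π²r³/μ at r = 78300 km, T = 2.52 days = 2.52 × 86400 s = 2.17728×10^5 s: μ = 4π²r³/T² = 3.99776×10^5 km³/s².
Semi-major axis of the transfer orbit: a_t = (78300 + 8790)/2 = 43545 km.
The apoapsis of the transfer ellipse is at r = 78300 km.
Vis-viva: v = √[μ(2/r − 1/a_t)] = √[3.99776×10^5 × (2/78300 − 1/43545)] = 1.015 km/s.

v = 1020 m/s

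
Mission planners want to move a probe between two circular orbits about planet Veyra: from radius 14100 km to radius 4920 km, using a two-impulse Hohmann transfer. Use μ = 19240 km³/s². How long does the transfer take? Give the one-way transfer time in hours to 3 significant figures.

Semi-major axis of the transfer orbit: a_t = (14100 + 4920)/2 = 9510 km.
Transfer time t = π√(a_t³/μ) = π√((9510)³ / 19240) = 21000 s.
Converting: 21000 s ÷ 3600 s/hour = 5.83 hours.

t = 5.83 hours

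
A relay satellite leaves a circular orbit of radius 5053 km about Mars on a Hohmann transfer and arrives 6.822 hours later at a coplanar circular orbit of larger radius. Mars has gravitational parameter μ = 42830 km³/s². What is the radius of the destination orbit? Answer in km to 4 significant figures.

Transfer time t = 6.822 hours = 24559.2 s, and t = π√(a_t³/μ).
So a_t = (μ t²/π²)^(1/3) = (42830 × (24559.2)² / π²)^(1/3) = 13781 km.
Since a_t = (r₁ + r₂)/2, r₂ = 2a_t − r₁ = 2×13781 − 5053 = 22509 km.

r₂ = 22510 km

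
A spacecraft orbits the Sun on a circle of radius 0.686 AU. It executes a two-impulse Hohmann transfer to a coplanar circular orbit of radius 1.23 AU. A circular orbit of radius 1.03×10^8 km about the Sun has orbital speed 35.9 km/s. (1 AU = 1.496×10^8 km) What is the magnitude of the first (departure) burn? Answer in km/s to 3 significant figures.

Δv₁ = 4.79 km/s

From the circular-orbit relation v² = μ/r at r = 1.03×10^8 km: μ = v²r = (35.9)² × 1.03×10^8 = 1.32747×10^11 km³/s².
In km: r₁ = 0.686 × 1.496×10^8 = 1.026256×10^8 km; r₂ = 1.23 × 1.496×10^8 = 1.84008×10^8 km.
Semi-major axis of the transfer orbit: a_t = (1.026256×10^8 + 1.84008×10^8)/2 = 1.433168×10^8 km.
Circular speed at r = 1.026256×10^8 km: v_c = √(μ/r) = 35.9654 km/s.
Vis-viva on the transfer ellipse at r = 1.026256×10^8 km gives v_t = √[μ(2/r − 1/a_t)] = 40.7526 km/s.
Δv₁ = |v_t − v_c| = |40.7526 − 35.9654| = 4.787 km/s.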